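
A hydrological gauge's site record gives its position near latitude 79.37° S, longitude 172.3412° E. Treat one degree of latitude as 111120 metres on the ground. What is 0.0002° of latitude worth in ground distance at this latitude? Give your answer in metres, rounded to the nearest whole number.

22 metres

Along a meridian 0.0002° is 0.0002 × 111120 = 22.224 m.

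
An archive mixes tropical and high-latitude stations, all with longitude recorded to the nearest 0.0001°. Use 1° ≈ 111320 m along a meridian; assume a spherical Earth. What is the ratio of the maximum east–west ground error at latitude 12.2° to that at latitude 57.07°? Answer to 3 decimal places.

Rounding to 4 decimal places leaves the longitude within ±5e-05° of the true value.
Error at 12.2° = 5e-05° × 111320 × cos 12.2° ≈ 5.566 × 0.9774 = 5.4403 m.
At 57.07°: 5e-05° × 111320 × cos 57.07° = 5e-05 × 111320 × 0.5436 ≈ 3.0258 m.
Ratio: 5.4403 / 3.0258 = cos 12.2° / cos 57.07° ≈ 1.7980.

1.798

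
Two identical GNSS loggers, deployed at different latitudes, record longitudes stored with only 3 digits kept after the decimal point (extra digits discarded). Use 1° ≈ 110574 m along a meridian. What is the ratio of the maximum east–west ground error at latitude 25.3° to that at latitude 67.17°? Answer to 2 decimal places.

Truncating at 3 decimal places can drop up to a full unit in the last place, so the longitude may be off by as much as 0.001°.
At 25.3°: 0.001° × 110574 × cos 25.3° = 0.001 × 110574 × 0.9041 ≈ 99.968 m.
At 67.17°: 0.001° × 110574 × cos 67.17° = 0.001 × 110574 × 0.3880 ≈ 42.903 m.
The ratio reduces to cos 25.3° / cos 67.17° = 0.9041/0.3880 ≈ 2.3301.

2.33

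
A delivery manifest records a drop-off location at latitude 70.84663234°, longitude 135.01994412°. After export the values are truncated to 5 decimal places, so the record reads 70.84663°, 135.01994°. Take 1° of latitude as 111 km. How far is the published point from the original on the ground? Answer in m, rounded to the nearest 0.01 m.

0.30 m

Δlat = 70.84663234 − 70.84663 = +0.00000234°; Δlon = 135.01994412 − 135.01994 = +0.00000412°.
N–S: 0.00000234° × 111000 m/° = 0.25974 m.
East–west at this latitude: 0.00000412° × 111000 × cos 70.8466° ≈ 0.00000412 × 36418.9 = 0.150046 m.
Distance: √(0.25974² + 0.150046²) ≈ 0.299964 m.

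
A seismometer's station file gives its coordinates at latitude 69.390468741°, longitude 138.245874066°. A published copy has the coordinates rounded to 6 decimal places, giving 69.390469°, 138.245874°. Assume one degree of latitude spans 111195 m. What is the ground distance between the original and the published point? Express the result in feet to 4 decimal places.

Δlat = 69.390468741 − 69.390469 = -0.000000259°; Δlon = 138.245874066 − 138.245874 = +0.000000066°.
North–south shift: -0.000000259 × 111195 = -0.0287995 m.
E–W at 69.3905°: 0.000000066° × 111195 × cos 69.3905° = 0.000000066 × 111195 × 0.3520 ≈ 0.00258326 m.
Distance: √(0.0287995² + 0.00258326²) ≈ 0.0289151 m.
In feet: 0.0289151 m ÷ 0.3048 ≈ 0.094866 ft.

0.0949 feet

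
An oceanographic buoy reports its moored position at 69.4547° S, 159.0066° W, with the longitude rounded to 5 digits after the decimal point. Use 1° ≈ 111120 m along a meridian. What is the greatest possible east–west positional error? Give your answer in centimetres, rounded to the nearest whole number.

19 centimetres

Rounding to 5 decimal places leaves the longitude within ±5e-06° of the true value.
One degree of longitude at 69.4547° is 111120 × cos 69.4547° ≈ 111120 × 0.3509 = 38997.3 m.
East–west error: 5e-06° × 38997.3 m/° ≈ 0.194987 m.
That is 0.194987 m = 19.499 cm.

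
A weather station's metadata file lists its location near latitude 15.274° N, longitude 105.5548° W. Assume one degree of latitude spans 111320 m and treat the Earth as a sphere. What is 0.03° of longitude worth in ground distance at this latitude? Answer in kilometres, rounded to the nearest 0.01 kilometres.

0.03° of longitude at 15.274° is 0.03 × 111320 × cos 15.274° ≈ 0.03 × 107388 = 3221.64 m.
That is 3221.64 m = 3.2216 km.

3.22 kilometres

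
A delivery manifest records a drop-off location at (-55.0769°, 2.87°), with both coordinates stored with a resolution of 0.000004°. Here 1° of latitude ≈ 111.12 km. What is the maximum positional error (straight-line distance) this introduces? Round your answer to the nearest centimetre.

With a 0.000004° grid the true value lies within half a step, ±0.000004°/2 = ±2e-06°, of the stored one.
Latitude error → 2e-06 × 111120 = 0.22224 m along the meridian.
Longitude error → 2e-06 × 111120 × cos 55.0769° = 2e-06 × 111120 × 0.5725 ≈ 0.127227 m.
Worst case both components are at the extreme and orthogonal: √(0.22224² + 0.127227²) ≈ 0.256081 m.
That is 0.256081 m = 25.608 cm.

26 centimetres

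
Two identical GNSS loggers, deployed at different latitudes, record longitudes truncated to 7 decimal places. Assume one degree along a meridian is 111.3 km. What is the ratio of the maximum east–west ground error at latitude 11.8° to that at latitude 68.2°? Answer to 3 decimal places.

2.636

Truncating at 7 decimal places can drop up to a full unit in the last place, so the longitude may be off by as much as 1e-07°.
At 11.8°: 1e-07° × 111300 × cos 11.8° = 1e-07 × 111300 × 0.9789 ≈ 0.010895 m.
At 68.2°: 1e-07° × 111300 × cos 68.2° = 1e-07 × 111300 × 0.3714 ≈ 0.0041333 m.
Ratio: 0.010895 / 0.0041333 = cos 11.8° / cos 68.2° ≈ 2.6358.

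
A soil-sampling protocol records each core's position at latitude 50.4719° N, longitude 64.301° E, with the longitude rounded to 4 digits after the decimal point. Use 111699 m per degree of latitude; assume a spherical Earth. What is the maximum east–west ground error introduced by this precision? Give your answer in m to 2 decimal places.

3.55 m

Rounding to 4 decimal places leaves the longitude within ±5e-05° of the true value.
Parallels shrink by cos φ, so at 50.4719° a degree of longitude is 111699 × 0.6365 ≈ 71091.6 m.
East–west error: 5e-05° × 71091.6 m/° ≈ 3.55458 m.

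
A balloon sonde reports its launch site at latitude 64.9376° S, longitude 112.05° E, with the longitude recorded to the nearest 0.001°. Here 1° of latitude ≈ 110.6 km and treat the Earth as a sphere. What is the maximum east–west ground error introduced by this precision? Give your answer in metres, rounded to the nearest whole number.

Rounding to 3 decimal places leaves the longitude within ±0.0005° of the true value.
One degree of longitude at 64.9376° is 110600 × cos 64.9376° ≈ 110600 × 0.4236 = 46850.7 m.
Maximum E–W displacement: 0.0005 × 46850.7 = 23.4254 m.

23 metres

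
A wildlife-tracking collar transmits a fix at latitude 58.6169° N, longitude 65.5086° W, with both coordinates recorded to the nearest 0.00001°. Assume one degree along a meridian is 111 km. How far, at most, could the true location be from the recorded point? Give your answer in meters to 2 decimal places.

0.63 meters

Rounding to 5 decimal places leaves each coordinate within ±5e-06° of the true value.
Latitude error → 5e-06 × 111000 = 0.555 m along the meridian.
Longitude error → 5e-06 × 111000 × cos 58.6169° = 5e-06 × 111000 × 0.5208 ≈ 0.289021 m.
The two errors are perpendicular, so the maximum displacement is √(0.555² + 0.289021²) ≈ 0.625746 m.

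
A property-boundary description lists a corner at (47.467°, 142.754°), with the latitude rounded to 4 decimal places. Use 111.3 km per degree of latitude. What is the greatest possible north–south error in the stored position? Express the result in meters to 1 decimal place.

Rounding to 4 decimal places leaves the latitude within ±5e-05° of the true value.
So the N–S error is at most 5e-05 × 111300 = 5.565 m.

5.6 meters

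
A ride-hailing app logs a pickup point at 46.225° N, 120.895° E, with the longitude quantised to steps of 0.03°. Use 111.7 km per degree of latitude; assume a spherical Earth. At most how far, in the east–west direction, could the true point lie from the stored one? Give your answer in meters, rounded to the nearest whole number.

With a 0.03° grid the true value lies within half a step, ±0.03°/2 = ±0.015°, of the stored one.
One degree of longitude at 46.225° is 111700 × cos 46.225° ≈ 111700 × 0.6918 = 77277.2 m.
Maximum E–W displacement: 0.015 × 77277.2 = 1159.16 m.

1159 meters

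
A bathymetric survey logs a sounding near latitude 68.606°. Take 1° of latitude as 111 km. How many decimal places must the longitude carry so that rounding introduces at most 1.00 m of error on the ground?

5

At 68.606° one degree of longitude covers 111000 × cos 68.606° ≈ 111000 × 0.3648 ≈ 40490.5 m.
N decimal places → at most half a unit in the last place, 0.5 × 10⁻ᴺ° = 40490.5/2 × 10⁻ᴺ m.
Need 0.5 × 40490.5 × 10⁻ᴺ ≤ 1.00 → 10⁻ᴺ ≤ 4.939e-05, so N ≥ 4.31.
At 4 places the error can reach 2.02 m, but 5 places keeps it to 0.202 m.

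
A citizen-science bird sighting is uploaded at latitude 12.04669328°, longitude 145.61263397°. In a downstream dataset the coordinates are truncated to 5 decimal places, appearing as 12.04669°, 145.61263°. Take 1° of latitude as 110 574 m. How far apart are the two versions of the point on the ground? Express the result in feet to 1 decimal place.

The latitude changed by +0.00000328° and the longitude by +0.00000397°.
N–S: 0.00000328° × 110574 m/° = 0.362683 m.
East–west at this latitude: 0.00000397° × 110574 × cos 12.0467° ≈ 0.00000397 × 108139 = 0.429312 m.
Hypotenuse of the two orthogonal shifts: √(0.362683² + 0.429312²) = 0.562003 m.
In feet: 0.562003 m ÷ 0.3048 ≈ 1.8438 ft.

1.8 feet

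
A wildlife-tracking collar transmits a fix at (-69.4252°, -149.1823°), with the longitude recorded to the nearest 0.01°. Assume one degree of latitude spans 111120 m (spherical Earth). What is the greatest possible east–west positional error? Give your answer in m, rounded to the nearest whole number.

195 m

Rounding to 2 decimal places leaves the longitude within ±0.005° of the true value.
Parallels shrink by cos φ, so at 69.4252° a degree of longitude is 111120 × 0.3514 ≈ 39050.9 m.
So at most 0.005° × 39050.9 ≈ 195.254 m east–west.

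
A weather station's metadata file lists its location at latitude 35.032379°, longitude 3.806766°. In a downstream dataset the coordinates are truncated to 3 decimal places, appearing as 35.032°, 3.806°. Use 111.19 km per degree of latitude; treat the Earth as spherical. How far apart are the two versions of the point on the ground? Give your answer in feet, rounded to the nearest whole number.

The latitude changed by +0.000379° and the longitude by +0.000766°.
N–S: 0.000379° × 111190 m/° = 42.141 m.
East–west at this latitude: 0.000766° × 111190 × cos 35.032° ≈ 0.000766 × 91045.9 = 69.7411 m.
Hypotenuse of the two orthogonal shifts: √(42.141² + 69.7411²) = 81.4843 m.
In feet: 81.4843 m ÷ 0.3048 ≈ 267.34 ft.

267 feet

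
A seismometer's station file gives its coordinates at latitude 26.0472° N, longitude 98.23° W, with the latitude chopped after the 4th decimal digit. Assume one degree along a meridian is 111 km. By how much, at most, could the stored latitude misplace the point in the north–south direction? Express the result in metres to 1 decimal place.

11.1 metres

Truncating at 4 decimal places can drop up to a full unit in the last place, so the latitude may be off by as much as 0.0001°.
Along the meridian that is 0.0001° × 111000 m/° = 11.1 m.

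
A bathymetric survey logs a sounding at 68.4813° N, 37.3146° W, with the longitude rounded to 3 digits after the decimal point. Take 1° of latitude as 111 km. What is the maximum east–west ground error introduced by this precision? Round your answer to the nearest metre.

20 metres

Rounding to 3 decimal places leaves the longitude within ±0.0005° of the true value.
At latitude 68.4813° a degree of longitude spans 111000 m × cos 68.4813° = 111000 × 0.3668 ≈ 40715.3 m.
So at most 0.0005° × 40715.3 ≈ 20.3577 m east–west.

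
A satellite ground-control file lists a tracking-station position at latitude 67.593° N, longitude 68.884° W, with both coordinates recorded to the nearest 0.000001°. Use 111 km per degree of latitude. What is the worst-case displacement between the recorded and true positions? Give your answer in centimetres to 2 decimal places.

Rounding to 6 decimal places leaves each coordinate within ±5e-07° of the true value.
North–south component: 5e-07° × 111000 = 0.0555 m.
East–west component at 67.593°: 5e-07° × 111000 × cos 67.593° ≈ 5e-07 × 42311.3 ≈ 0.0211557 m.
Worst case both components are at the extreme and orthogonal: √(0.0555² + 0.0211557²) ≈ 0.0593954 m.
That is 0.0593954 m = 5.9395 cm.

5.94 centimetres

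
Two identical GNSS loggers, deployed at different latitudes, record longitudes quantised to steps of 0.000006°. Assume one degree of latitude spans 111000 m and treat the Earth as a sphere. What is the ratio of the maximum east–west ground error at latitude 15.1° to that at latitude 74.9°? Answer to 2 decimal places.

With a 0.000006° grid the true value lies within half a step, ±0.000006°/2 = ±3e-06°, of the stored one.
At 15.1°: 3e-06° × 111000 × cos 15.1° = 3e-06 × 111000 × 0.9655 ≈ 0.3215 m.
Error at 74.9° = 3e-06° × 111000 × cos 74.9° ≈ 0.333 × 0.2605 = 0.086748 m.
Ratio: 0.3215 / 0.086748 = cos 15.1° / cos 74.9° ≈ 3.7062.

3.71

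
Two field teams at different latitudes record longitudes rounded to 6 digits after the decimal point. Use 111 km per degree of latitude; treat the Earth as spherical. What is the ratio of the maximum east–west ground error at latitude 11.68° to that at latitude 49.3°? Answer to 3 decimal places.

1.502

Rounding to 6 decimal places leaves the longitude within ±5e-07° of the true value.
Error at 11.68° = 5e-07° × 111000 × cos 11.68° ≈ 0.0555 × 0.9793 = 0.054351 m.
At 49.3°: 5e-07° × 111000 × cos 49.3° = 5e-07 × 111000 × 0.6521 ≈ 0.036191 m.
Ratio: 0.054351 / 0.036191 = cos 11.68° / cos 49.3° ≈ 1.5018.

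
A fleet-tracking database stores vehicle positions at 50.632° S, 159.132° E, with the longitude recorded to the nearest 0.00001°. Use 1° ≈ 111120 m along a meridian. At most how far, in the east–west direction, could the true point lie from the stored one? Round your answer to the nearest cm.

35 cm

Rounding to 5 decimal places leaves the longitude within ±5e-06° of the true value.
Parallels shrink by cos φ, so at 50.632° a degree of longitude is 111120 × 0.6343 ≈ 70483.3 m.
So at most 5e-06° × 70483.3 ≈ 0.352416 m east–west.
That is 0.352416 m = 35.242 cm.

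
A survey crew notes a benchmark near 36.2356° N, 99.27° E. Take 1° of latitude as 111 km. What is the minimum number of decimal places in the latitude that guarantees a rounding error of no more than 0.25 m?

One degree of latitude covers 111000 m.
N decimal places → at most half a unit in the last place, 0.5 × 10⁻ᴺ° = 111000/2 × 10⁻ᴺ m.
Need 0.5 × 111000 × 10⁻ᴺ ≤ 0.25 → 10⁻ᴺ ≤ 4.505e-06, so N ≥ 5.35.
At 5 places the error can reach 0.555 m, but 6 places keeps it to 0.0555 m.

6 decimal places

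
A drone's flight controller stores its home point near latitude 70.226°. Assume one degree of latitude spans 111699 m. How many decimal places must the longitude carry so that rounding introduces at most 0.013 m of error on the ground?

At 70.226° one degree of longitude covers 111699 × cos 70.226° ≈ 111699 × 0.3383 ≈ 37789 m.
With N decimal places the half-ulp bound is 0.5·10⁻ᴺ°, or 0.5·10⁻ᴺ × 37789 m on the ground.
Setting 18894.5 × 10⁻ᴺ ≤ 0.013 gives 10ᴺ ≥ 1.453e+06, i.e. N ≥ 6.16.
At 6 places the error can reach 0.0189 m, but 7 places keeps it to 0.00189 m.

7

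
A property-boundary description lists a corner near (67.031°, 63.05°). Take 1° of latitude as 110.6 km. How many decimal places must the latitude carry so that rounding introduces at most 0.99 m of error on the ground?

One degree of latitude covers 110600 m.
N decimal places → at most half a unit in the last place, 0.5 × 10⁻ᴺ° = 110600/2 × 10⁻ᴺ m.
Need 0.5 × 110600 × 10⁻ᴺ ≤ 0.99 → 10⁻ᴺ ≤ 1.790e-05, so N ≥ 4.75.
N = 4 would give 5.53 m (too coarse); N = 5 gives 0.553 m ≤ 0.99 m.

5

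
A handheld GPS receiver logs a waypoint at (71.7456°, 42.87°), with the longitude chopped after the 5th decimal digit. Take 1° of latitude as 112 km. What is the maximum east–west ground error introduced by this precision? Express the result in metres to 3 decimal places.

0.351 metres

Truncating at 5 decimal places can drop up to a full unit in the last place, so the longitude may be off by as much as 1e-05°.
At latitude 71.7456° a degree of longitude spans 112000 m × cos 71.7456° = 112000 × 0.3132 ≈ 35082.5 m.
Maximum E–W displacement: 1e-05 × 35082.5 = 0.350825 m.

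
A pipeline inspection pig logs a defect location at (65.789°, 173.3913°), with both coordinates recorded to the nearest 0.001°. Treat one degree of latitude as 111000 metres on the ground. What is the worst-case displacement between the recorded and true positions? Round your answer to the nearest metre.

Rounding to 3 decimal places leaves each coordinate within ±0.0005° of the true value.
North–south component: 0.0005° × 111000 = 55.5 m.
E–W at 65.789°: 0.0005° × 111000 × cos 65.789° = 0.0005 × 111000 × 0.4101 ≈ 22.7604 m.
Worst case both components are at the extreme and orthogonal: √(55.5² + 22.7604²) ≈ 59.9857 m.

60 metres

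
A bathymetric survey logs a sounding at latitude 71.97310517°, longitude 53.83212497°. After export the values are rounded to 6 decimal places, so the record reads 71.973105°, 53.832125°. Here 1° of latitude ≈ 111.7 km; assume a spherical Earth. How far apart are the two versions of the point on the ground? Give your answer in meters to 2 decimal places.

The latitude changed by +0.00000017° and the longitude by -0.00000003°.
N–S: 0.00000017° × 111700 m/° = 0.018989 m.
East–west at this latitude: -0.00000003° × 111700 × cos 71.9731° ≈ -0.00000003 × 34567.1 = -0.00103701 m.
Hypotenuse of the two orthogonal shifts: √(0.018989² + 0.00103701²) = 0.0190173 m.

0.02 meters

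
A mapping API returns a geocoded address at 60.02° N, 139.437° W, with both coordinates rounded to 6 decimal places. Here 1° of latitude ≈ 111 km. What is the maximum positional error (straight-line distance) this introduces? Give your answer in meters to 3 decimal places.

0.062 meters

Rounding to 6 decimal places leaves each coordinate within ±5e-07° of the true value.
N–S: 5e-07° × 111000 m/° = 0.0555 m.
E–W at 60.02°: 5e-07° × 111000 × cos 60.02° = 5e-07 × 111000 × 0.4997 ≈ 0.0277332 m.
The two errors are perpendicular, so the maximum displacement is √(0.0555² + 0.0277332²) ≈ 0.0620434 m.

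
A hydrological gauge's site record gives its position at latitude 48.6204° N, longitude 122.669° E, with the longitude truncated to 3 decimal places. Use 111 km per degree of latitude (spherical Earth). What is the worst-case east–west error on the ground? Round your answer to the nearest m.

Truncating at 3 decimal places can drop up to a full unit in the last place, so the longitude may be off by as much as 0.001°.
One degree of longitude at 48.6204° is 111000 × cos 48.6204° ≈ 111000 × 0.6610 = 73376 m.
So at most 0.001° × 73376 ≈ 73.376 m east–west.

73 m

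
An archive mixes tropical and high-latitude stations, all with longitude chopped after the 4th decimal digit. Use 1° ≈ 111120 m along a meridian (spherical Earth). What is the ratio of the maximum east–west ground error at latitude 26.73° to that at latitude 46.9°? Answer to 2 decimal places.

Truncating at 4 decimal places can drop up to a full unit in the last place, so the longitude may be off by as much as 0.0001°.
At 26.73°: 0.0001° × 111120 × cos 26.73° = 0.0001 × 111120 × 0.8931 ≈ 9.9245 m.
At 46.9°: 0.0001° × 111120 × cos 46.9° = 0.0001 × 111120 × 0.6833 ≈ 7.5925 m.
Ratio: 9.9245 / 7.5925 = cos 26.73° / cos 46.9° ≈ 1.3071.

1.31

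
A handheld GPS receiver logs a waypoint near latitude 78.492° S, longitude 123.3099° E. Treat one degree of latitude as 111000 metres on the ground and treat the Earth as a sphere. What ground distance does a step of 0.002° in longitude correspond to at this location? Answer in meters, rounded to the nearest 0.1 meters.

44.3 meters

0.002° of longitude at 78.492° is 0.002 × 111000 × cos 78.492° ≈ 0.002 × 22145 = 44.2901 m.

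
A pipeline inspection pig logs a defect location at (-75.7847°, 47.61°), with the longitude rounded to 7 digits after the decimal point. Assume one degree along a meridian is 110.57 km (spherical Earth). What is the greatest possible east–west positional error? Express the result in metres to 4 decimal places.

Rounding to 7 decimal places leaves the longitude within ±5e-08° of the true value.
Parallels shrink by cos φ, so at 75.7847° a degree of longitude is 110570 × 0.2456 ≈ 27152.3 m.
So at most 5e-08° × 27152.3 ≈ 0.00135761 m east–west.

0.0014 metres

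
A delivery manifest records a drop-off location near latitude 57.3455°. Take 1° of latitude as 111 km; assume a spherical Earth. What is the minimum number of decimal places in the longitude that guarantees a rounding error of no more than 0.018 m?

7 decimal places

At 57.3455° one degree of longitude covers 111000 × cos 57.3455° ≈ 111000 × 0.5396 ≈ 59892.5 m.
Rounding to N decimal places gives at most 0.5 × 10⁻ᴺ degrees of error, i.e. 0.5 × 10⁻ᴺ × 59892.5 m.
Setting 29946.2 × 10⁻ᴺ ≤ 0.018 gives 10ᴺ ≥ 1.664e+06, i.e. N ≥ 6.22.
N = 6 would give 0.0299 m (too coarse); N = 7 gives 0.00299 m ≤ 0.018 m.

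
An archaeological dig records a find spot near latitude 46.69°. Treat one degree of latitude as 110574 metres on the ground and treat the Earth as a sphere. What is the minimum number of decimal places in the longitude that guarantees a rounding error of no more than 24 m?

4 decimal places

At 46.69° one degree of longitude covers 110574 × cos 46.69° ≈ 110574 × 0.6859 ≈ 75847.7 m.
With N decimal places the half-ulp bound is 0.5·10⁻ᴺ°, or 0.5·10⁻ᴺ × 75847.7 m on the ground.
Setting 37923.9 × 10⁻ᴺ ≤ 24 gives 10ᴺ ≥ 1580, i.e. N ≥ 3.20.
At 3 places the error can reach 37.9 m, but 4 places keeps it to 3.79 m.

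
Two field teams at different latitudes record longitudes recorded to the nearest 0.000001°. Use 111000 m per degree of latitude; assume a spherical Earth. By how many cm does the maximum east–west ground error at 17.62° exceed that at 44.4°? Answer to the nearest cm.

Rounding to 6 decimal places leaves the longitude within ±5e-07° of the true value.
Error at 17.62° = 5e-07° × 111000 × cos 17.62° ≈ 0.0555 × 0.9531 = 0.052896 m.
Error at 44.4° = 5e-07° × 111000 × cos 44.4° ≈ 0.0555 × 0.7145 = 0.039653 m.
So the lower-latitude error exceeds the higher by 0.052896 − 0.039653 = 0.013243 m.
That is 0.013243 m = 1.3243 cm.

1 cm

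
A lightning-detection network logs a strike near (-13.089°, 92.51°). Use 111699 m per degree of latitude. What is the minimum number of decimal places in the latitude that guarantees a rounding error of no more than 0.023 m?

7

One degree of latitude covers 111699 m.
With N decimal places the half-ulp bound is 0.5·10⁻ᴺ°, or 0.5·10⁻ᴺ × 111699 m on the ground.
Need 0.5 × 111699 × 10⁻ᴺ ≤ 0.023 → 10⁻ᴺ ≤ 4.118e-07, so N ≥ 6.39.
At 6 places the error can reach 0.0558 m, but 7 places keeps it to 0.00558 m.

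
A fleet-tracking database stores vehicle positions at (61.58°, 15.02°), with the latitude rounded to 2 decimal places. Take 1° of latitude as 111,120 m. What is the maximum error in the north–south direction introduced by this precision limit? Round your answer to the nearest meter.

Rounding to 2 decimal places leaves the latitude within ±0.005° of the true value.
Along the meridian that is 0.005° × 111120 m/° = 555.6 m.

556 meters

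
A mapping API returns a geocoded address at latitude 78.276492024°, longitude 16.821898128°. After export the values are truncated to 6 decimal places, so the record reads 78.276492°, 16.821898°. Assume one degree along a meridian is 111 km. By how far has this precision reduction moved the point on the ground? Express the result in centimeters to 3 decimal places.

The latitude changed by +0.000000024° and the longitude by +0.000000128°.
North–south shift: 0.000000024 × 111000 = 0.002664 m.
East–west at this latitude: 0.000000128° × 111000 × cos 78.2765° ≈ 0.000000128 × 22554 = 0.00288691 m.
Combined displacement = (0.002664² + 0.00288691²)^½ ≈ 0.00392825 m.
That is 0.00392825 m = 0.39282 cm.

0.393 centimeters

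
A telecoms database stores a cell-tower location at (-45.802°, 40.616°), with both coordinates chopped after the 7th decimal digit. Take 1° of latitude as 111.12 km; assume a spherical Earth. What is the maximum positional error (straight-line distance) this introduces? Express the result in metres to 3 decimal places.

Truncating at 7 decimal places can drop up to a full unit in the last place, so each coordinate may be off by as much as 1e-07°.
N–S: 1e-07° × 111120 m/° = 0.011112 m.
E–W at 45.802°: 1e-07° × 111120 × cos 45.802° = 1e-07 × 111120 × 0.6971 ≈ 0.00774662 m.
The two errors are perpendicular, so the maximum displacement is √(0.011112² + 0.00774662²) ≈ 0.0135457 m.

0.014 metres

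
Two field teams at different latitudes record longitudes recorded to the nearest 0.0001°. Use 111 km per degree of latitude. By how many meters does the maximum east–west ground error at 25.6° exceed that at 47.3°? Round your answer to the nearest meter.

Rounding to 4 decimal places leaves the longitude within ±5e-05° of the true value.
Error at 25.6° = 5e-05° × 111000 × cos 25.6° ≈ 5.55 × 0.9018 = 5.0052 m.
Error at 47.3° = 5e-05° × 111000 × cos 47.3° ≈ 5.55 × 0.6782 = 3.7638 m.
So the lower-latitude error exceeds the higher by 5.0052 − 3.7638 = 1.2414 m.

1 meters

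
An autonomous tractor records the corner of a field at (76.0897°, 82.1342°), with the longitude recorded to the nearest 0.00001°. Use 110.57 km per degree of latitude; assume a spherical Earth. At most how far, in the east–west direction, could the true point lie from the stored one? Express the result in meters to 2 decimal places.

0.13 meters

Rounding to 5 decimal places leaves the longitude within ±5e-06° of the true value.
At latitude 76.0897° a degree of longitude spans 110570 m × cos 76.0897° = 110570 × 0.2404 ≈ 26581.3 m.
East–west error: 5e-06° × 26581.3 m/° ≈ 0.132907 m.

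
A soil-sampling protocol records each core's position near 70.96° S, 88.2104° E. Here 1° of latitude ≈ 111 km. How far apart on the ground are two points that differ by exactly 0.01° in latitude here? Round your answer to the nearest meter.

Along a meridian 0.01° is 0.01 × 111000 = 1110 m.

1110 meters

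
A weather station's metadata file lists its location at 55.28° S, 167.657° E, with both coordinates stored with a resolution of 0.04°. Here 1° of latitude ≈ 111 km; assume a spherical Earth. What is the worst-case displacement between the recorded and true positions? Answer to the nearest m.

2555 m

With a 0.04° grid the true value lies within half a step, ±0.04°/2 = ±0.02°, of the stored one.
North–south component: 0.02° × 111000 = 2220 m.
Longitude error → 0.02 × 111000 × cos 55.28° = 0.02 × 111000 × 0.5696 ≈ 1264.44 m.
Combining orthogonally: (2220² + 1264.44²)^½ ≈ 2554.84 m.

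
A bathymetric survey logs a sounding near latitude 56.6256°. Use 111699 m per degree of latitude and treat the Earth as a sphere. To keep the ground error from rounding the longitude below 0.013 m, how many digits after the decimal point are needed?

7 decimal places

At 56.6256° one degree of longitude covers 111699 × cos 56.6256° ≈ 111699 × 0.5501 ≈ 61446.5 m.
N decimal places → at most half a unit in the last place, 0.5 × 10⁻ᴺ° = 61446.5/2 × 10⁻ᴺ m.
Setting 30723.2 × 10⁻ᴺ ≤ 0.013 gives 10ᴺ ≥ 2.363e+06, i.e. N ≥ 6.37.
N = 6 would give 0.0307 m (too coarse); N = 7 gives 0.00307 m ≤ 0.013 m.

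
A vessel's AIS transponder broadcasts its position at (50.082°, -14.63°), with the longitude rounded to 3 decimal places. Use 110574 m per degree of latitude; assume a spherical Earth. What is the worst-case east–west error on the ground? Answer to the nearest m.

35 m

Rounding to 3 decimal places leaves the longitude within ±0.0005° of the true value.
Parallels shrink by cos φ, so at 50.082° a degree of longitude is 110574 × 0.6417 ≈ 70954.3 m.
Maximum E–W displacement: 0.0005 × 70954.3 = 35.4771 m.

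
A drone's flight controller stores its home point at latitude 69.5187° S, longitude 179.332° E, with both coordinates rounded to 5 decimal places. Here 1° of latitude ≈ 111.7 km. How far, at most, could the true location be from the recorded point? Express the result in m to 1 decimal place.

0.6 m

Rounding to 5 decimal places leaves each coordinate within ±5e-06° of the true value.
N–S: 5e-06° × 111700 m/° = 0.5585 m.
Longitude error → 5e-06 × 111700 × cos 69.5187° = 5e-06 × 111700 × 0.3499 ≈ 0.19542 m.
Worst case both components are at the extreme and orthogonal: √(0.5585² + 0.19542²) ≈ 0.591702 m.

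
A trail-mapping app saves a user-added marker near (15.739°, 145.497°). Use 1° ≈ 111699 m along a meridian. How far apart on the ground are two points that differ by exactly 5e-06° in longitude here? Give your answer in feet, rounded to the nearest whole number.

One degree of longitude here spans 111699 × cos 15.739° = 111699 × 0.9625 ≈ 107511 m; 5e-06° of that is 0.537556 m.
In feet: 0.537556 m ÷ 0.3048 ≈ 1.7636 ft.

2 feet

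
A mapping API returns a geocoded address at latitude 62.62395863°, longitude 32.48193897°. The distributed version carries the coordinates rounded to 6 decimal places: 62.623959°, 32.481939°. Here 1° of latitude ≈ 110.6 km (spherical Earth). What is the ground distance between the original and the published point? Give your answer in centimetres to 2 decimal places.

The latitude changed by -0.00000037° and the longitude by -0.00000003°.
North–south shift: -0.00000037 × 110600 = -0.040922 m.
East–west at this latitude: -0.00000003° × 110600 × cos 62.624° ≈ -0.00000003 × 50857 = -0.00152571 m.
Hypotenuse of the two orthogonal shifts: √(0.040922² + 0.00152571²) = 0.0409504 m.
That is 0.0409504 m = 4.095 cm.

4.10 centimetres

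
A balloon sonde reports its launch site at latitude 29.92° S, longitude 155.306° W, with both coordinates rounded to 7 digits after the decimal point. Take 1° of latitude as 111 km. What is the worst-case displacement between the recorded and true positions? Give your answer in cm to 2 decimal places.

0.73 cm

Rounding to 7 decimal places leaves each coordinate within ±5e-08° of the true value.
Latitude error → 5e-08 × 111000 = 0.00555 m along the meridian.
E–W at 29.92°: 5e-08° × 111000 × cos 29.92° = 5e-08 × 111000 × 0.8667 ≈ 0.00481031 m.
The two errors are perpendicular, so the maximum displacement is √(0.00555² + 0.00481031²) ≈ 0.00734449 m.
That is 0.00734449 m = 0.73445 cm.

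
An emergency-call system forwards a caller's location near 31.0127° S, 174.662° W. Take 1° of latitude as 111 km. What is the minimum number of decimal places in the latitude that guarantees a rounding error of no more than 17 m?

One degree of latitude covers 111000 m.
N decimal places → at most half a unit in the last place, 0.5 × 10⁻ᴺ° = 111000/2 × 10⁻ᴺ m.
Need 0.5 × 111000 × 10⁻ᴺ ≤ 17 → 10⁻ᴺ ≤ 3.063e-04, so N ≥ 3.51.
So 4 decimal places suffice (5.55 m); 3 would allow up to 55.5 m.

4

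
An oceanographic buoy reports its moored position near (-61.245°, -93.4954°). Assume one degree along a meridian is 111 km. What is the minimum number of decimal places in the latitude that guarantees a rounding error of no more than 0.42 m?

6 decimal places

One degree of latitude covers 111000 m.
With N decimal places the half-ulp bound is 0.5·10⁻ᴺ°, or 0.5·10⁻ᴺ × 111000 m on the ground.
Setting 55500 × 10⁻ᴺ ≤ 0.42 gives 10ᴺ ≥ 1.321e+05, i.e. N ≥ 5.12.
So 6 decimal places suffice (0.0555 m); 5 would allow up to 0.555 m.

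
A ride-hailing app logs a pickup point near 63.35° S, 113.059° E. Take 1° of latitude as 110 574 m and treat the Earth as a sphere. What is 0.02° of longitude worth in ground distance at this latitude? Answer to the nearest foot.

3254 feet

One degree of longitude here spans 110574 × cos 63.35° = 110574 × 0.4485 ≈ 49596.8 m; 0.02° of that is 991.936 m.
Converting: 991.936 m × 3.2808 ft/m ≈ 3254.4 ft.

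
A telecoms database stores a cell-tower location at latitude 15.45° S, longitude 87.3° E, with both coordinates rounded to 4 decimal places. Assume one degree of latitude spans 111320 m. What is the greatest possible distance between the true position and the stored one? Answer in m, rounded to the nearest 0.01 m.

7.73 m

Rounding to 4 decimal places leaves each coordinate within ±5e-05° of the true value.
North–south component: 5e-05° × 111320 = 5.566 m.
Longitude error → 5e-05 × 111320 × cos 15.45° = 5e-05 × 111320 × 0.9639 ≈ 5.36486 m.
Combining orthogonally: (5.566² + 5.36486²)^½ ≈ 7.7306 m.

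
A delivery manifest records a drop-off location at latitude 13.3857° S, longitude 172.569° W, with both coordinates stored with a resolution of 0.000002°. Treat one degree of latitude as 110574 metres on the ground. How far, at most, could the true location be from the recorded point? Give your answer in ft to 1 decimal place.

0.5 ft

With a 0.000002° grid the true value lies within half a step, ±0.000002°/2 = ±1e-06°, of the stored one.
Latitude error → 1e-06 × 110574 = 0.110574 m along the meridian.
East–west component at 13.3857°: 1e-06° × 110574 × cos 13.3857° ≈ 1e-06 × 107570 ≈ 0.10757 m.
Worst case both components are at the extreme and orthogonal: √(0.110574² + 0.10757²) ≈ 0.154266 m.
In feet: 0.154266 m ÷ 0.3048 ≈ 0.50612 ft.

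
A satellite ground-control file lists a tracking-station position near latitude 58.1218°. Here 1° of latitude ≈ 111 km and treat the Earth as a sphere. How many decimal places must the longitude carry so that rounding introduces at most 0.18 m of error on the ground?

6 decimal places

At 58.1218° one degree of longitude covers 111000 × cos 58.1218° ≈ 111000 × 0.5281 ≈ 58620.8 m.
N decimal places → at most half a unit in the last place, 0.5 × 10⁻ᴺ° = 58620.8/2 × 10⁻ᴺ m.
Setting 29310.4 × 10⁻ᴺ ≤ 0.18 gives 10ᴺ ≥ 1.628e+05, i.e. N ≥ 5.21.
So 6 decimal places suffice (0.0293 m); 5 would allow up to 0.293 m.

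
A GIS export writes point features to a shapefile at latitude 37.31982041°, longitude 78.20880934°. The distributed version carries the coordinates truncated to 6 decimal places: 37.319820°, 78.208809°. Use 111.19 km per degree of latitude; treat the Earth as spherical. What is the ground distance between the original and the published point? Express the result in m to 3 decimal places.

The latitude changed by +0.00000041° and the longitude by +0.00000034°.
North–south shift: 0.00000041 × 111190 = 0.0455879 m.
East–west at this latitude: 0.00000034° × 111190 × cos 37.3198° ≈ 0.00000034 × 88425.4 = 0.0300646 m.
Combined displacement = (0.0455879² + 0.0300646²)^½ ≈ 0.054609 m.

0.055 m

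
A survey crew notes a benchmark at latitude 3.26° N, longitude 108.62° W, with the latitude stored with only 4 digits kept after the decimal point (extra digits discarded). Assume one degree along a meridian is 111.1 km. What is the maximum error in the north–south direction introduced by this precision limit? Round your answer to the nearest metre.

Truncating at 4 decimal places can drop up to a full unit in the last place, so the latitude may be off by as much as 0.0001°.
So the N–S error is at most 0.0001 × 111100 = 11.11 m.

11 metres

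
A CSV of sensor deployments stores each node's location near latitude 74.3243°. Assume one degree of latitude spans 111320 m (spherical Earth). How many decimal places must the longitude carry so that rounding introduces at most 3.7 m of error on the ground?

4

At 74.3243° one degree of longitude covers 111320 × cos 74.3243° ≈ 111320 × 0.2702 ≈ 30077.8 m.
Rounding to N decimal places gives at most 0.5 × 10⁻ᴺ degrees of error, i.e. 0.5 × 10⁻ᴺ × 30077.8 m.
Need 0.5 × 30077.8 × 10⁻ᴺ ≤ 3.7 → 10⁻ᴺ ≤ 2.460e-04, so N ≥ 3.61.
So 4 decimal places suffice (1.5 m); 3 would allow up to 15 m.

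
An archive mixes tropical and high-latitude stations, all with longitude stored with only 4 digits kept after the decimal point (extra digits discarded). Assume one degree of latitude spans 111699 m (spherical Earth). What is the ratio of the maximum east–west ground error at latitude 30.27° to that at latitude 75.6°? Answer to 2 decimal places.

3.47

Truncating at 4 decimal places can drop up to a full unit in the last place, so the longitude may be off by as much as 0.0001°.
Error at 30.27° = 0.0001° × 111699 × cos 30.27° ≈ 11.17 × 0.8637 = 9.647 m.
Error at 75.6° = 0.0001° × 111699 × cos 75.6° ≈ 11.17 × 0.2487 = 2.7778 m.
The ratio reduces to cos 30.27° / cos 75.6° = 0.8637/0.2487 ≈ 3.4728.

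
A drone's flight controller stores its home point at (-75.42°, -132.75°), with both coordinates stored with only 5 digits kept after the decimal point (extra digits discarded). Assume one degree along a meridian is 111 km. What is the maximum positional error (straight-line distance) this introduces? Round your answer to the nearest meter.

Truncating at 5 decimal places can drop up to a full unit in the last place, so each coordinate may be off by as much as 1e-05°.
Latitude error → 1e-05 × 111000 = 1.11 m along the meridian.
East–west component at 75.42°: 1e-05° × 111000 × cos 75.42° ≈ 1e-05 × 27942.2 ≈ 0.279422 m.
The two errors are perpendicular, so the maximum displacement is √(1.11² + 0.279422²) ≈ 1.14463 m.

1 meters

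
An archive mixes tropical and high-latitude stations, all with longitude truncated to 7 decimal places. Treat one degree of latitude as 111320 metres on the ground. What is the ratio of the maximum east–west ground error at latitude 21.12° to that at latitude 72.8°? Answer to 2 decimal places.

3.15

Truncating at 7 decimal places can drop up to a full unit in the last place, so the longitude may be off by as much as 1e-07°.
Error at 21.12° = 1e-07° × 111320 × cos 21.12° ≈ 0.011132 × 0.9328 = 0.010384 m.
At 72.8°: 1e-07° × 111320 × cos 72.8° = 1e-07 × 111320 × 0.2957 ≈ 0.0032918 m.
Ratio: 0.010384 / 0.0032918 = cos 21.12° / cos 72.8° ≈ 3.1546.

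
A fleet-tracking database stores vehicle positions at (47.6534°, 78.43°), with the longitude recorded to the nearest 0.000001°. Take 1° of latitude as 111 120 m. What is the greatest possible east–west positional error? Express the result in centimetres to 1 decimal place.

3.7 centimetres

Rounding to 6 decimal places leaves the longitude within ±5e-07° of the true value.
Parallels shrink by cos φ, so at 47.6534° a degree of longitude is 111120 × 0.6736 ≈ 74852 m.
Maximum E–W displacement: 5e-07 × 74852 = 0.037426 m.
That is 0.037426 m = 3.7426 cm.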